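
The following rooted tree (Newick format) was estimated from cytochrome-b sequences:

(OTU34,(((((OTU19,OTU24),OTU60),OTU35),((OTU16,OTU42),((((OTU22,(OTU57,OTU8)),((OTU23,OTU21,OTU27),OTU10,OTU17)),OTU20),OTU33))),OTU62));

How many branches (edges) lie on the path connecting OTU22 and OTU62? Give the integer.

The MRCA of OTU22 and OTU62 is the node subtending (((((OTU19,OTU24),OTU60),OTU35),((OTU16,OTU42),((((OTU22,(OTU57,OTU8)),((OTU23,OTU21,OTU27),OTU10,OTU17)),OTU20),OTU33))),OTU62).
From OTU22 up to that node: 7 branches. From OTU62 up to the same node: 1 branch. Total: 7 + 1 = 8.

8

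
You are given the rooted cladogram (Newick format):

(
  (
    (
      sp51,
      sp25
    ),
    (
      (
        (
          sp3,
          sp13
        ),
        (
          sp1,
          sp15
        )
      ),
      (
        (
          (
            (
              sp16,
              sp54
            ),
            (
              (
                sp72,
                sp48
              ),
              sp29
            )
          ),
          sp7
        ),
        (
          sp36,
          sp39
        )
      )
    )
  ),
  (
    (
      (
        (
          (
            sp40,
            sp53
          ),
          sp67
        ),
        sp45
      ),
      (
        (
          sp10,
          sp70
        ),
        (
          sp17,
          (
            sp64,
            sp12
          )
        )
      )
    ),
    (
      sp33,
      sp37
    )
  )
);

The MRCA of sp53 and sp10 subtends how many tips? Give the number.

The MRCA of sp53 and sp10 is the node subtending ((((sp40,sp53),sp67),sp45),((sp10,sp70),(sp17,(sp64,sp12)))).
That clade contains 9 terminal taxa: sp10, sp12, sp17, sp40, sp45, sp53, sp64, sp67, sp70.

9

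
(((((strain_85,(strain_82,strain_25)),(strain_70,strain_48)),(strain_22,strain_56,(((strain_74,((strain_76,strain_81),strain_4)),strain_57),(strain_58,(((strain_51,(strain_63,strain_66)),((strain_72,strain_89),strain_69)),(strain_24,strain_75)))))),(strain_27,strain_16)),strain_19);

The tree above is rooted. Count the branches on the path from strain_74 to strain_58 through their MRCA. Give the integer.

The MRCA of strain_74 and strain_58 is the node subtending (((strain_74,((strain_76,strain_81),strain_4)),strain_57),(strain_58,(((strain_51,(strain_63,strain_66)),((strain_72,strain_89),strain_69)),(strain_24,strain_75)))).
From strain_74 up to that node: 3 branches. From strain_58 up to the same node: 2 branches. Total: 3 + 2 = 5.

5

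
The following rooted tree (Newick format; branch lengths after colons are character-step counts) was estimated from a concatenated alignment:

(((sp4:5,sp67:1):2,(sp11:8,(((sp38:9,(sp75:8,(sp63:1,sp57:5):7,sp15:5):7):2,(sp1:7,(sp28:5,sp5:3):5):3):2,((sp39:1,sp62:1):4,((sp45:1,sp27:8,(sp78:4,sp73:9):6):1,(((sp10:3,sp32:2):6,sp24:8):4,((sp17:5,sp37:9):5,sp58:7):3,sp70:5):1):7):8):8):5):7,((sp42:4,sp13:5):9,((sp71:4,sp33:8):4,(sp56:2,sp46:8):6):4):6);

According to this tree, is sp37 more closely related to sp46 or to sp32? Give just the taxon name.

The MRCA of sp37 and sp32 subtends (((sp10,sp32),sp24),((sp17,sp37),sp58),sp70) (7 taxa).
The MRCA of sp37 and sp46 is the root, subtending the entire tree (30 taxa).
The first is nested inside the second, so sp37 shares a more recent common ancestor with sp32.

sp32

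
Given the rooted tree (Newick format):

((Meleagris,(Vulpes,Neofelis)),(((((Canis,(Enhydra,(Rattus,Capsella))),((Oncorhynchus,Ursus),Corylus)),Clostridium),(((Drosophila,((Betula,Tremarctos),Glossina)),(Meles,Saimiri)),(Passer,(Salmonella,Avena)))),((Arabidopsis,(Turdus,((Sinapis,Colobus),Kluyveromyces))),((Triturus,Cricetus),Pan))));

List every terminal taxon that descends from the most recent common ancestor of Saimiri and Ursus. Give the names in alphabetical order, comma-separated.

Tracing Saimiri: it sits inside (Meles,Saimiri).
Tracing Ursus: it sits inside (Oncorhynchus,Ursus).
The smallest clade enclosing both is ((((Canis,(Enhydra,(Rattus,Capsella))),((Oncorhynchus,Ursus),Corylus)),Clostridium),(((Drosophila,((Betula,Tremarctos),Glossina)),(Meles,Saimiri)),(Passer,(Salmonella,Avena)))); the answer is its 17 terminal taxa in alphabetical order.

Avena, Betula, Canis, Capsella, Clostridium, Corylus, Drosophila, Enhydra, Glossina, Meles, Oncorhynchus, Passer, Rattus, Saimiri, Salmonella, Tremarctos, Ursus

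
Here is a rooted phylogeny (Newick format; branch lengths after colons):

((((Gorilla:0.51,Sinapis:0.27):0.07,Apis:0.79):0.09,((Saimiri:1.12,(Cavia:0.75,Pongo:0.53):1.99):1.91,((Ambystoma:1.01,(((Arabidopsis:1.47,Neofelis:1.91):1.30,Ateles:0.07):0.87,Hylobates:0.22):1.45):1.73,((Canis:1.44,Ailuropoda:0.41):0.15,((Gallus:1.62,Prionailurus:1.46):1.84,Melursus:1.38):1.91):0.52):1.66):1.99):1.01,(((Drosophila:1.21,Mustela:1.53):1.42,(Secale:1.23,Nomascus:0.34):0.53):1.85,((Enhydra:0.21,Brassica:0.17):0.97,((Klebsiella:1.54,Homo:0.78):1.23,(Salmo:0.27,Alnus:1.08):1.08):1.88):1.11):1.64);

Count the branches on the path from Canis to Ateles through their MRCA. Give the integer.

7

The MRCA of Canis and Ateles is the node subtending ((Ambystoma,(((Arabidopsis,Neofelis),Ateles),Hylobates)),((Canis,Ailuropoda),((Gallus,Prionailurus),Melursus))).
From Canis up to that node: 3 branches. From Ateles up to the same node: 4 branches. Total: 3 + 4 = 7.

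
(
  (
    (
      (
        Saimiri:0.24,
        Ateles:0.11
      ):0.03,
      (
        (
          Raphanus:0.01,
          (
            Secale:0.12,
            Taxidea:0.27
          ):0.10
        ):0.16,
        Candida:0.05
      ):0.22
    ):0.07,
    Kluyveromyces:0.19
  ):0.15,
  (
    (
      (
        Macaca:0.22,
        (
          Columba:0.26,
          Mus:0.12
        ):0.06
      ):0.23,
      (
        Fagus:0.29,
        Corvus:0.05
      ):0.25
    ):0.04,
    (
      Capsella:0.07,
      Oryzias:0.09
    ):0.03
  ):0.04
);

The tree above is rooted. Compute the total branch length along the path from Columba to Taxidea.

The path runs Columba → … → MRCA → … → Taxidea; the MRCA is the root of the tree.
Branch lengths along that path: 0.26 + 0.06 + 0.23 + 0.04 + 0.04 + 0.15 + 0.07 + 0.22 + 0.16 + 0.10 + 0.27 = 1.60.

1.60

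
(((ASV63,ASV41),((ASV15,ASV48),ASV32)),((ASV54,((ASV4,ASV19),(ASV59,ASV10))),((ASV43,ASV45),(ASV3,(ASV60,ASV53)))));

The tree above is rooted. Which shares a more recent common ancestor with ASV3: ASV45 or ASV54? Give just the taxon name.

The MRCA of ASV3 and ASV45 subtends ((ASV43,ASV45),(ASV3,(ASV60,ASV53))) (5 taxa).
The MRCA of ASV3 and ASV54 subtends ((ASV54,((ASV4,ASV19),(ASV59,ASV10))),((ASV43,ASV45),(ASV3,(ASV60,ASV53)))) (10 taxa).
The first is nested inside the second, so ASV3 shares a more recent common ancestor with ASV45.

ASV45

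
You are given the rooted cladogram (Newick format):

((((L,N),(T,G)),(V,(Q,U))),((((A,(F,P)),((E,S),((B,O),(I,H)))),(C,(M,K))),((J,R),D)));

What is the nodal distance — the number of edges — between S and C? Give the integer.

The MRCA of S and C is the node subtending (((A,(F,P)),((E,S),((B,O),(I,H)))),(C,(M,K))).
From S up to that node: 4 branches. From C up to the same node: 2 branches. Total: 4 + 2 = 6.

6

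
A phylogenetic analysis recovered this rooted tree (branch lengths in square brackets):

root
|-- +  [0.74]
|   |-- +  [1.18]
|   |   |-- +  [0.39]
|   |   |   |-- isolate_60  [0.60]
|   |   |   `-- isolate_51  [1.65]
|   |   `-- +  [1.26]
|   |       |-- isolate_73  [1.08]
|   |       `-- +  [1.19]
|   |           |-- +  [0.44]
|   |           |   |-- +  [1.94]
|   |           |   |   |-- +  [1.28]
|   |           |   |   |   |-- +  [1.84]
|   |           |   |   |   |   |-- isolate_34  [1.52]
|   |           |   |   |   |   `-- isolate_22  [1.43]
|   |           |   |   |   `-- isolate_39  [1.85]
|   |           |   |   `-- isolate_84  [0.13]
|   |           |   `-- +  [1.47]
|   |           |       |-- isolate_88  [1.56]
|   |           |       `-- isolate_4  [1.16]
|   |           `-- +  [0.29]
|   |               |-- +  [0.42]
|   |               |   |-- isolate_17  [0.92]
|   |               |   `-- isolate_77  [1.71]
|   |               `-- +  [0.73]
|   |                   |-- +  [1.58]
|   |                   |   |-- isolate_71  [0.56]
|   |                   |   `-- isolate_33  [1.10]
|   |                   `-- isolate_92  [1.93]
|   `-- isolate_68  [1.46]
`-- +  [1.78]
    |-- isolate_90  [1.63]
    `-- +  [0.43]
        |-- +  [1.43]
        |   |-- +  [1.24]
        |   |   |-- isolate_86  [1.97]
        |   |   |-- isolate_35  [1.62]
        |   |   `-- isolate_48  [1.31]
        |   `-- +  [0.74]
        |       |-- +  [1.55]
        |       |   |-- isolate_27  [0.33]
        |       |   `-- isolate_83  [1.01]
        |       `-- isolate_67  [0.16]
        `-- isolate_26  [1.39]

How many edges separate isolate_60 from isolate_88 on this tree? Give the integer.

The MRCA of isolate_60 and isolate_88 is the node subtending ((isolate_60,isolate_51),(isolate_73,(((((isolate_34,isolate_22),isolate_39),isolate_84),(isolate_88,isolate_4)),((isolate_17,isolate_77),((isolate_71,isolate_33),isolate_92))))).
From isolate_60 up to that node: 2 branches. From isolate_88 up to the same node: 5 branches. Total: 2 + 5 = 7.

7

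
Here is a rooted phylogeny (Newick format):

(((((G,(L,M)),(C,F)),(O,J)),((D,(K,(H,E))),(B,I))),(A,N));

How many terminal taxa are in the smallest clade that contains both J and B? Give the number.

13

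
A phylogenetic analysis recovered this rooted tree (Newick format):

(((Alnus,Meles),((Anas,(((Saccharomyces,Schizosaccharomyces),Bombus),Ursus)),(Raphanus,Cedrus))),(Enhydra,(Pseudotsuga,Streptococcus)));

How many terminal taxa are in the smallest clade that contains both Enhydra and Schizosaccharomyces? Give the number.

The MRCA of Enhydra and Schizosaccharomyces is the root, so the clade is the entire tree.
That clade contains 12 terminal taxa: Alnus, Anas, Bombus, Cedrus, Enhydra, Meles, Pseudotsuga, Raphanus, Saccharomyces, Schizosaccharomyces, Streptococcus, Ursus.

12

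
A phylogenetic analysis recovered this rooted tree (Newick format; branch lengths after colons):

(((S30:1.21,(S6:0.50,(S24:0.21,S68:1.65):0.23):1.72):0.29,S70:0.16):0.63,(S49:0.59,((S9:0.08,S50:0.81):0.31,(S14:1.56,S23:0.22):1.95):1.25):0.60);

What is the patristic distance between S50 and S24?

6.05

The path runs S50 → … → MRCA → … → S24; the MRCA is the root of the tree.
Branch lengths along that path: 0.81 + 0.31 + 1.25 + 0.60 + 0.63 + 0.29 + 1.72 + 0.23 + 0.21 = 6.05.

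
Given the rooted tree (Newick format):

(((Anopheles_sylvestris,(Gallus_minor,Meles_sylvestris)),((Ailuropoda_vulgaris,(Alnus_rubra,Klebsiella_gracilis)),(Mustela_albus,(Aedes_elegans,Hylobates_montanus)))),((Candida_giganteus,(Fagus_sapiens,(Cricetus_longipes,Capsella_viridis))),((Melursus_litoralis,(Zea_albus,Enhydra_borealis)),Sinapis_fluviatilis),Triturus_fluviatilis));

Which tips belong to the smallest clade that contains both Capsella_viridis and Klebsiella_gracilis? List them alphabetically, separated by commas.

Aedes_elegans, Ailuropoda_vulgaris, Alnus_rubra, Anopheles_sylvestris, Candida_giganteus, Capsella_viridis, Cricetus_longipes, Enhydra_borealis, Fagus_sapiens, Gallus_minor, Hylobates_montanus, Klebsiella_gracilis, Meles_sylvestris, Melursus_litoralis, Mustela_albus, Sinapis_fluviatilis, Triturus_fluviatilis, Zea_albus

Tracing Capsella_viridis: it sits inside (Cricetus_longipes,Capsella_viridis).
Tracing Klebsiella_gracilis: it sits inside (Alnus_rubra,Klebsiella_gracilis).
The smallest clade enclosing both is the whole tree (their MRCA is the root), so the answer is all 18 tips in alphabetical order.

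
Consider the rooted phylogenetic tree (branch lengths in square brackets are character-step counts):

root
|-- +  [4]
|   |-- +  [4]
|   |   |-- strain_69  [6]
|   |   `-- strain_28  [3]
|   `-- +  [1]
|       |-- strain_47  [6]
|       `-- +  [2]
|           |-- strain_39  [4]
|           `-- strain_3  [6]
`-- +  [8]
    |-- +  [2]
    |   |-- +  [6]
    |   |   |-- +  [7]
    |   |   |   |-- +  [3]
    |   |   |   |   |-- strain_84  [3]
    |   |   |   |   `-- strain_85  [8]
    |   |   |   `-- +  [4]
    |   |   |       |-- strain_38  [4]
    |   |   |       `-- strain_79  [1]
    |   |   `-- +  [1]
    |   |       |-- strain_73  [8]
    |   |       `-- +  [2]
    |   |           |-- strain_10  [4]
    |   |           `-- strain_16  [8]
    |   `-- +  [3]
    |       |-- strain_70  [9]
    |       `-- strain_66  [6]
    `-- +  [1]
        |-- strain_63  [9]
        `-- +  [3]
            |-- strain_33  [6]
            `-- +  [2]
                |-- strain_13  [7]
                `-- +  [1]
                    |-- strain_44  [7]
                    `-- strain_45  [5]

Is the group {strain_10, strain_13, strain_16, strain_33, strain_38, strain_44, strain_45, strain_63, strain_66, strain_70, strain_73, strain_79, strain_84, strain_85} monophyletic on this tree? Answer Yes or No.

Yes

The most recent common ancestor of these taxa subtends (((((strain_84,strain_85),(strain_38,strain_79)),(strain_73,(strain_10,strain_16))),(strain_70,strain_66)),(strain_63,(strain_33,(strain_13,(strain_44,strain_45))))).
That clade has exactly 14 tips — every listed taxon and nothing else — so the group is monophyletic.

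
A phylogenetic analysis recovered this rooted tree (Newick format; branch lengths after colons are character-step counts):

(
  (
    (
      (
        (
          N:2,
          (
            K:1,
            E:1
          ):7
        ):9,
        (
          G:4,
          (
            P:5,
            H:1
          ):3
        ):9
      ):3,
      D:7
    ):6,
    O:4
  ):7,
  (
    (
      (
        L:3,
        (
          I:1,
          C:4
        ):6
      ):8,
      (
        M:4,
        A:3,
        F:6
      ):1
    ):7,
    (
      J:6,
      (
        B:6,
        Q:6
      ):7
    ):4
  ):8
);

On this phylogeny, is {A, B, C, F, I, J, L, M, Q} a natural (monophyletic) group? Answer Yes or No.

Yes

The most recent common ancestor of these taxa subtends (((L,(I,C)),(M,A,F)),(J,(B,Q))).
That clade has exactly 9 tips — every listed taxon and nothing else — so the group is monophyletic.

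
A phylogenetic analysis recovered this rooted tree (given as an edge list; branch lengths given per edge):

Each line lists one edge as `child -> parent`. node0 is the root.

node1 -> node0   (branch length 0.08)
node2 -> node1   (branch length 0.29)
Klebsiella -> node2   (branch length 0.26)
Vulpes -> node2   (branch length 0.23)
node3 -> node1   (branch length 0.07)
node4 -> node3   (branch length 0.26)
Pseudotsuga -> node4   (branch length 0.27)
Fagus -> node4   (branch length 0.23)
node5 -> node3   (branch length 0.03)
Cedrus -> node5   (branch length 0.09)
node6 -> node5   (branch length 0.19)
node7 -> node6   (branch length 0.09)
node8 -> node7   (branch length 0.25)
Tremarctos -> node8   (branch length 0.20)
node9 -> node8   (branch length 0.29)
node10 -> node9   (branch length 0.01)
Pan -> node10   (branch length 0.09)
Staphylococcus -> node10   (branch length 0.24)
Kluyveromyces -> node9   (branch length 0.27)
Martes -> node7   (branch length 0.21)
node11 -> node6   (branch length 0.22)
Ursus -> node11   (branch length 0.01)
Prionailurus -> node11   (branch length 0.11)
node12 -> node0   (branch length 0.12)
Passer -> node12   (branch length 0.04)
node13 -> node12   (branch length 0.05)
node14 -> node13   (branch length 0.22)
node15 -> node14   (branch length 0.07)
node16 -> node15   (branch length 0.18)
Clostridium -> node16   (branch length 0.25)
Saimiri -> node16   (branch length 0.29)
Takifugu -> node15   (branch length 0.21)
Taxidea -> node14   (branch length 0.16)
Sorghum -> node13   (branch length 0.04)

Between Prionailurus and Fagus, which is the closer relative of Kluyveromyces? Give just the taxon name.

The MRCA of Kluyveromyces and Prionailurus subtends (((Tremarctos,((Pan,Staphylococcus),Kluyveromyces)),Martes),(Ursus,Prionailurus)) (7 taxa).
The MRCA of Kluyveromyces and Fagus subtends ((Pseudotsuga,Fagus),(Cedrus,(((Tremarctos,((Pan,Staphylococcus),Kluyveromyces)),Martes),(Ursus,Prionailurus)))) (10 taxa).
The first is nested inside the second, so Kluyveromyces shares a more recent common ancestor with Prionailurus.

Prionailurus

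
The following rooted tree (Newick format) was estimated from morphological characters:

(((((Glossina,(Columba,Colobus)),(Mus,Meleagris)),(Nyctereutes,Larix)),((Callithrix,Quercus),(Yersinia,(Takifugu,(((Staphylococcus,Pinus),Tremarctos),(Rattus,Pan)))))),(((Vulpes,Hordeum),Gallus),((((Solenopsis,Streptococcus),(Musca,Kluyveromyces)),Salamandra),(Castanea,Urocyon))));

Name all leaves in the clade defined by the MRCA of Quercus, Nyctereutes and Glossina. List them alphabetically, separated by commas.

Callithrix, Colobus, Columba, Glossina, Larix, Meleagris, Mus, Nyctereutes, Pan, Pinus, Quercus, Rattus, Staphylococcus, Takifugu, Tremarctos, Yersinia

Tracing Quercus: it sits inside (Callithrix,Quercus).
Tracing Nyctereutes: it sits inside (Nyctereutes,Larix).
Tracing Glossina: it sits inside (Glossina,(Columba,Colobus)).
The smallest clade enclosing all 3 is ((((Glossina,(Columba,Colobus)),(Mus,Meleagris)),(Nyctereutes,Larix)),((Callithrix,Quercus),(Yersinia,(Takifugu,(((Staphylococcus,Pinus),Tremarctos),(Rattus,Pan)))))); the answer is its 16 terminal taxa in alphabetical order.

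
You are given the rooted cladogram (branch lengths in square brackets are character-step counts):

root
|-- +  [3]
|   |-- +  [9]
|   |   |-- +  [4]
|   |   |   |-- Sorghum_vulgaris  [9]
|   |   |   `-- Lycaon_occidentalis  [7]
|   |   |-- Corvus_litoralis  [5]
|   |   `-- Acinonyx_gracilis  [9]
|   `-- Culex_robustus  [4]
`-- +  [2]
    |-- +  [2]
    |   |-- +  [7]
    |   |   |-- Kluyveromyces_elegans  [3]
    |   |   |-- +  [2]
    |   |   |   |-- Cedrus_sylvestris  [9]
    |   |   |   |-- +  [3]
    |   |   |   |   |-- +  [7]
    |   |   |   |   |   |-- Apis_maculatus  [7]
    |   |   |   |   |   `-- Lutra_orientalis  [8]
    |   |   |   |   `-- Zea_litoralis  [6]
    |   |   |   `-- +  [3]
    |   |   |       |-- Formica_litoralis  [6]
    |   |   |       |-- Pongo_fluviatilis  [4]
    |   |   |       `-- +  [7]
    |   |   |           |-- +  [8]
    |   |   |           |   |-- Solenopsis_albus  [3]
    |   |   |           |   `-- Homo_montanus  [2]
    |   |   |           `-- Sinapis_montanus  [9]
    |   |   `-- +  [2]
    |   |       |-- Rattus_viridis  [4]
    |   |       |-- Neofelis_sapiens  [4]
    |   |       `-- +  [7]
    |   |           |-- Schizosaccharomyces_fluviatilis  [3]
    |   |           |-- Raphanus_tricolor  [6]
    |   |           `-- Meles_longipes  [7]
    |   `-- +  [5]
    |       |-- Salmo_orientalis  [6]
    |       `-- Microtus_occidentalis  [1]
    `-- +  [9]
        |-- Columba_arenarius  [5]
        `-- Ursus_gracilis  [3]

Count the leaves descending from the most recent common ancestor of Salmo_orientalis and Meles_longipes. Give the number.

17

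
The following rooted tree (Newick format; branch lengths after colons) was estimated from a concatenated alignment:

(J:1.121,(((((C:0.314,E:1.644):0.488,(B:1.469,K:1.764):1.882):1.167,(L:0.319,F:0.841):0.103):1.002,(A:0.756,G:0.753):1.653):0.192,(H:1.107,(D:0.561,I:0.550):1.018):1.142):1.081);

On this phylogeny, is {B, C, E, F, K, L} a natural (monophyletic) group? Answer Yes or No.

The most recent common ancestor of these taxa subtends (((C,E),(B,K)),(L,F)).
That clade has exactly 6 tips — every listed taxon and nothing else — so the group is monophyletic.

Yes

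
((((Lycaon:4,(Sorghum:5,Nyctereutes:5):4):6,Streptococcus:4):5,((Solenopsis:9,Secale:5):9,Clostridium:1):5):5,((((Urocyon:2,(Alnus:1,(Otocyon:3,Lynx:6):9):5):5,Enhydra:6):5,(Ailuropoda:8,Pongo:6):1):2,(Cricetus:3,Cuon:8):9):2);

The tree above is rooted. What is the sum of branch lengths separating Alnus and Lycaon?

The path runs Alnus → … → MRCA → … → Lycaon; the MRCA is the root of the tree.
Branch lengths along that path: 1 + 5 + 5 + 5 + 2 + 2 + 5 + 5 + 6 + 4 = 40.

40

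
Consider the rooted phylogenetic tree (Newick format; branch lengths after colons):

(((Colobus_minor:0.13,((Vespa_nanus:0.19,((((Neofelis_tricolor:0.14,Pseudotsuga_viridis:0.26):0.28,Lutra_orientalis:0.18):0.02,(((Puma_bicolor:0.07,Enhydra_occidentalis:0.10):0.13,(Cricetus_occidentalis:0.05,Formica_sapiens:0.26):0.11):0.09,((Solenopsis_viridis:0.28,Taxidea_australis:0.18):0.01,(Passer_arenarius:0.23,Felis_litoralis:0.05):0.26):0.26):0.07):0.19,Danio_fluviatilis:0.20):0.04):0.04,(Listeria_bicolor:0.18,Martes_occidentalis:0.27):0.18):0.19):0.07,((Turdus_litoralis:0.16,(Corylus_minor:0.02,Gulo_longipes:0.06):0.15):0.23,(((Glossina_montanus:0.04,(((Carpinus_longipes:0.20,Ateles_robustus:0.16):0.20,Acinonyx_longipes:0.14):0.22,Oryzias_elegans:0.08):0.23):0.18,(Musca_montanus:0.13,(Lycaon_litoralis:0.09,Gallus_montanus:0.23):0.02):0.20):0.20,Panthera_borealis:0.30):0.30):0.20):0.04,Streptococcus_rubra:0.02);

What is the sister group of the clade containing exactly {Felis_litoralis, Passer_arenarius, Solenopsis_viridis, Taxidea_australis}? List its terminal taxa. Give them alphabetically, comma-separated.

Cricetus_occidentalis, Enhydra_occidentalis, Formica_sapiens, Puma_bicolor

The clade containing exactly {Felis_litoralis, Passer_arenarius, Solenopsis_viridis, Taxidea_australis} attaches to the tree at the node subtending (((Puma_bicolor,Enhydra_occidentalis),(Cricetus_occidentalis,Formica_sapiens)),((Solenopsis_viridis,Taxidea_australis),(Passer_arenarius,Felis_litoralis))).
The other lineage descending from that same node — the sister group — is ((Puma_bicolor,Enhydra_occidentalis),(Cricetus_occidentalis,Formica_sapiens)); its 4 tips in alphabetical order are the answer.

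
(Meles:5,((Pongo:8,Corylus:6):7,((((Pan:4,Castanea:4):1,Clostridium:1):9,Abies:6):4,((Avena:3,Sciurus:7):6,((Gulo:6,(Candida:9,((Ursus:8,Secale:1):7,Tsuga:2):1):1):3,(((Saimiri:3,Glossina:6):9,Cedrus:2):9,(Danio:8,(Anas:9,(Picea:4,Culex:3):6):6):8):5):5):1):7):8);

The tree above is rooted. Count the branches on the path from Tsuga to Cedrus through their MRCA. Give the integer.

The MRCA of Tsuga and Cedrus is the node subtending ((Gulo,(Candida,((Ursus,Secale),Tsuga))),(((Saimiri,Glossina),Cedrus),(Danio,(Anas,(Picea,Culex))))).
From Tsuga up to that node: 4 branches. From Cedrus up to the same node: 3 branches. Total: 4 + 3 = 7.

7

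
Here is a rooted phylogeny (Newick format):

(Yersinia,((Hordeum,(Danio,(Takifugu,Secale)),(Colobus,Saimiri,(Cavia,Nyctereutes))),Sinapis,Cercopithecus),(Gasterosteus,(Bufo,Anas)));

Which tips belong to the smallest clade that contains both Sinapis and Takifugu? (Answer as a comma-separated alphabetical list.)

Cavia, Cercopithecus, Colobus, Danio, Hordeum, Nyctereutes, Saimiri, Secale, Sinapis, Takifugu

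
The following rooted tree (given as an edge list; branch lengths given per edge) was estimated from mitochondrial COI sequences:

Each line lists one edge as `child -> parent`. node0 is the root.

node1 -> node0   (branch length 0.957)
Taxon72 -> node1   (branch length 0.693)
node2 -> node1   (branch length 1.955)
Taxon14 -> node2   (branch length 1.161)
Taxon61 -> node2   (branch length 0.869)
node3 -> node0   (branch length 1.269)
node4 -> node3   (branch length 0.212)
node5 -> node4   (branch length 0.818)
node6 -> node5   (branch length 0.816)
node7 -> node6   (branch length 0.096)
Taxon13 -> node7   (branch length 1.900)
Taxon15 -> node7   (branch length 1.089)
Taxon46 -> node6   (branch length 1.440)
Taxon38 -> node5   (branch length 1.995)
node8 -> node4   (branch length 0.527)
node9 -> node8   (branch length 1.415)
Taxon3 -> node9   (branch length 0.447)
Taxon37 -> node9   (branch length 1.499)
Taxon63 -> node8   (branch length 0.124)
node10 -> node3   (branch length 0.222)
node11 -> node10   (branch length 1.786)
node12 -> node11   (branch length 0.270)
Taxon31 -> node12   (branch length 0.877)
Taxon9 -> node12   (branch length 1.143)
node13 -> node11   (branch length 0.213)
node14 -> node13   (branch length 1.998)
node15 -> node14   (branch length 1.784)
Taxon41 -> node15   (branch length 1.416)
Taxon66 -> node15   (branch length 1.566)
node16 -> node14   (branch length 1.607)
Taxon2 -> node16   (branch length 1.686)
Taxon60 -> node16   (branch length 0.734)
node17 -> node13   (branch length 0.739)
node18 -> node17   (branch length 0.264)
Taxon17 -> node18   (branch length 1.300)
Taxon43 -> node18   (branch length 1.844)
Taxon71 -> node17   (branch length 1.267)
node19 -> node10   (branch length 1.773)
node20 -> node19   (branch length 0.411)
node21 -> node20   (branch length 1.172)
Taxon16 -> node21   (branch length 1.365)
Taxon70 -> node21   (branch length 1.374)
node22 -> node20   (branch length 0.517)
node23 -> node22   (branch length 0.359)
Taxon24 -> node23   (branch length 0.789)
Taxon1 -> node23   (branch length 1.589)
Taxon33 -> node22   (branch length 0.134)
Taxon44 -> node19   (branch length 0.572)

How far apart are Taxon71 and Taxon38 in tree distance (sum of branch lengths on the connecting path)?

7.252

The path runs Taxon71 → … → MRCA → … → Taxon38; the MRCA is the node subtending (((((Taxon13,Taxon15),Taxon46),Taxon38),((Taxon3,Taxon37),Taxon63)),(((Taxon31,Taxon9),(((Taxon41,Taxon66),(Taxon2,Taxon60)),((Taxon17,Taxon43),Taxon71))),(((Taxon16,Taxon70),((Taxon24,Taxon1),Taxon33)),Taxon44))).
Branch lengths along that path: 1.267 + 0.739 + 0.213 + 1.786 + 0.222 + 0.212 + 0.818 + 1.995 = 7.252.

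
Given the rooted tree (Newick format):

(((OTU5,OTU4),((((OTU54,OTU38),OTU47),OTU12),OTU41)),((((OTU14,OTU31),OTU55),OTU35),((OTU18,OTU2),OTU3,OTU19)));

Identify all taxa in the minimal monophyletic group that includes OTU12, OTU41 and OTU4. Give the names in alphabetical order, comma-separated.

Tracing OTU12: it sits inside (((OTU54,OTU38),OTU47),OTU12).
Tracing OTU41: it sits inside ((((OTU54,OTU38),OTU47),OTU12),OTU41).
Tracing OTU4: it sits inside (OTU5,OTU4).
The smallest clade enclosing all 3 is ((OTU5,OTU4),((((OTU54,OTU38),OTU47),OTU12),OTU41)); the answer is its 7 terminal taxa in alphabetical order.

OTU12, OTU38, OTU4, OTU41, OTU47, OTU5, OTU54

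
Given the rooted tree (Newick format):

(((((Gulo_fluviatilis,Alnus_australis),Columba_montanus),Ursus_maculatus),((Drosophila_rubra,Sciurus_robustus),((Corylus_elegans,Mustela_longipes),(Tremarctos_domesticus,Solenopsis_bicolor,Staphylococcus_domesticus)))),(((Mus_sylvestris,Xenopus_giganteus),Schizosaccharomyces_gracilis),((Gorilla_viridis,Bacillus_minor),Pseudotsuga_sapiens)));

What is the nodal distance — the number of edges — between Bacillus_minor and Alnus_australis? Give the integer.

9

The MRCA of Bacillus_minor and Alnus_australis is the root of the tree.
From Bacillus_minor up to that node: 4 branches. From Alnus_australis up to the same node: 5 branches. Total: 4 + 5 = 9.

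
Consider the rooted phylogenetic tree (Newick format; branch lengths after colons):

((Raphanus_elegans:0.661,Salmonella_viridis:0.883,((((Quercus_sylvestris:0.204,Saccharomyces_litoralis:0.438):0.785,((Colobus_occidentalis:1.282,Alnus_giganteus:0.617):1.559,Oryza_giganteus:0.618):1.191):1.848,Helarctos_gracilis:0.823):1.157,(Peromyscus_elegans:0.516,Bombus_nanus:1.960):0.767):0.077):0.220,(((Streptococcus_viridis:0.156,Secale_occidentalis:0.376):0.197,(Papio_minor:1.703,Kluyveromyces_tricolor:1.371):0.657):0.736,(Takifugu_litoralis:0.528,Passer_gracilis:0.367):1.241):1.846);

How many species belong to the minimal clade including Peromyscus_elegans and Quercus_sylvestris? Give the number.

8

The MRCA of Peromyscus_elegans and Quercus_sylvestris is the node subtending ((((Quercus_sylvestris,Saccharomyces_litoralis),((Colobus_occidentalis,Alnus_giganteus),Oryza_giganteus)),Helarctos_gracilis),(Peromyscus_elegans,Bombus_nanus)).
That clade contains 8 terminal taxa: Alnus_giganteus, Bombus_nanus, Colobus_occidentalis, Helarctos_gracilis, Oryza_giganteus, Peromyscus_elegans, Quercus_sylvestris, Saccharomyces_litoralis.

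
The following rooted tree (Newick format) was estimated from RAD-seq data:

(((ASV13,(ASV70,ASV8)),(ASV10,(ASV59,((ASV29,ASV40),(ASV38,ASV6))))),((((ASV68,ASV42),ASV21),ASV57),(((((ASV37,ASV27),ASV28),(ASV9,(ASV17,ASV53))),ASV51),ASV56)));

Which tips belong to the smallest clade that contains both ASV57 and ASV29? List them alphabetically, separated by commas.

Tracing ASV57: it sits inside (((ASV68,ASV42),ASV21),ASV57).
Tracing ASV29: it sits inside (ASV29,ASV40).
The smallest clade enclosing both is the whole tree (their MRCA is the root), so the answer is all 21 tips in alphabetical order.

ASV10, ASV13, ASV17, ASV21, ASV27, ASV28, ASV29, ASV37, ASV38, ASV40, ASV42, ASV51, ASV53, ASV56, ASV57, ASV59, ASV6, ASV68, ASV70, ASV8, ASV9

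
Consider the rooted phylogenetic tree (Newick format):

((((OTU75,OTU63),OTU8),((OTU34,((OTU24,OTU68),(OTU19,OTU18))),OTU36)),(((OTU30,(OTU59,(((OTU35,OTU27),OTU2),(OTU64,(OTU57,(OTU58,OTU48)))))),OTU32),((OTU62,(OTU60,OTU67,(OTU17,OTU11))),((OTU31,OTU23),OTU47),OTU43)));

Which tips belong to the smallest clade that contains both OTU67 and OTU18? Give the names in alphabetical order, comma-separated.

Tracing OTU67: it sits inside (OTU60,OTU67,(OTU17,OTU11)).
Tracing OTU18: it sits inside (OTU19,OTU18).
The smallest clade enclosing both is the whole tree (their MRCA is the root), so the answer is all 28 tips in alphabetical order.

OTU11, OTU17, OTU18, OTU19, OTU2, OTU23, OTU24, OTU27, OTU30, OTU31, OTU32, OTU34, OTU35, OTU36, OTU43, OTU47, OTU48, OTU57, OTU58, OTU59, OTU60, OTU62, OTU63, OTU64, OTU67, OTU68, OTU75, OTU8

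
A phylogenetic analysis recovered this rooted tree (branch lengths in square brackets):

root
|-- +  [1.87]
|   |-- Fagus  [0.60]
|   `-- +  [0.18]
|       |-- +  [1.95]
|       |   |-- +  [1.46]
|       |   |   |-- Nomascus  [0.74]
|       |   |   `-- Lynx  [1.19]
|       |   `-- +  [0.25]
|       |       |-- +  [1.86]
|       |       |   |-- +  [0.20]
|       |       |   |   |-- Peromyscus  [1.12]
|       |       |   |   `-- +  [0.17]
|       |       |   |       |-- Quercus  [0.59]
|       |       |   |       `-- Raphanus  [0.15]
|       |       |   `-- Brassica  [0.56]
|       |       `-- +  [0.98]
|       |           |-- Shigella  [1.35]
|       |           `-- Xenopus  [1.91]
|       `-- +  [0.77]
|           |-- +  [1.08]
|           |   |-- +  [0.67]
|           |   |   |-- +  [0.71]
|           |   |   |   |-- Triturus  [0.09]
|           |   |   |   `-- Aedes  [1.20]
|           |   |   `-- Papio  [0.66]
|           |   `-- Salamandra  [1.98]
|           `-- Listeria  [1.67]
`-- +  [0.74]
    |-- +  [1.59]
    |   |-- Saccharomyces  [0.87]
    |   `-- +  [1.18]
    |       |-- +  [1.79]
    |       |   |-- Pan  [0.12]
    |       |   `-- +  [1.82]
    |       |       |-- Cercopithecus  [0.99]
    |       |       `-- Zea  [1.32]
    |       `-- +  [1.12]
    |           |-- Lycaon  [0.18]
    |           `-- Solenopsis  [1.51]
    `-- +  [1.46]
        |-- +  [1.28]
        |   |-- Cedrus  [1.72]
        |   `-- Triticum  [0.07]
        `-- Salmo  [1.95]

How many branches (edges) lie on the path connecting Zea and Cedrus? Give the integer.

8

The MRCA of Zea and Cedrus is the node subtending ((Saccharomyces,((Pan,(Cercopithecus,Zea)),(Lycaon,Solenopsis))),((Cedrus,Triticum),Salmo)).
From Zea up to that node: 5 branches. From Cedrus up to the same node: 3 branches. Total: 5 + 3 = 8.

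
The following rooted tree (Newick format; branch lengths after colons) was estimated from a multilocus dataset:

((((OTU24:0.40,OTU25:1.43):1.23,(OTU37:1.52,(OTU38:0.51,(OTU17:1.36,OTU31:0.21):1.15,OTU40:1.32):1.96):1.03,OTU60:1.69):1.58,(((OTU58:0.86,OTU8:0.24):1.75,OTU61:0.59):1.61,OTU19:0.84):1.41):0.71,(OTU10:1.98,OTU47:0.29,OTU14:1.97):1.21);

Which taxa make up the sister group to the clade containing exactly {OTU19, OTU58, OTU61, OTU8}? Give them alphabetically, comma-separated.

OTU17, OTU24, OTU25, OTU31, OTU37, OTU38, OTU40, OTU60

The clade containing exactly {OTU19, OTU58, OTU61, OTU8} attaches to the tree at the node subtending (((OTU24,OTU25),(OTU37,(OTU38,(OTU17,OTU31),OTU40)),OTU60),(((OTU58,OTU8),OTU61),OTU19)).
The other lineage descending from that same node — the sister group — is ((OTU24,OTU25),(OTU37,(OTU38,(OTU17,OTU31),OTU40)),OTU60); its 8 tips in alphabetical order are the answer.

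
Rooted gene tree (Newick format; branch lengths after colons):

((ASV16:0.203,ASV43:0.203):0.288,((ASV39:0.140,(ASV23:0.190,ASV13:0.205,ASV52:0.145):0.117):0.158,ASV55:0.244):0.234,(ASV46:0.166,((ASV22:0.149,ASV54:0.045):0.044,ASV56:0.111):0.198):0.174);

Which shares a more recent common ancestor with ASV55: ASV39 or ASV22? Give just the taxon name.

ASV39

The MRCA of ASV55 and ASV39 subtends ((ASV39,(ASV23,ASV13,ASV52)),ASV55) (5 taxa).
The MRCA of ASV55 and ASV22 is the root, subtending the entire tree (11 taxa).
The first is nested inside the second, so ASV55 shares a more recent common ancestor with ASV39.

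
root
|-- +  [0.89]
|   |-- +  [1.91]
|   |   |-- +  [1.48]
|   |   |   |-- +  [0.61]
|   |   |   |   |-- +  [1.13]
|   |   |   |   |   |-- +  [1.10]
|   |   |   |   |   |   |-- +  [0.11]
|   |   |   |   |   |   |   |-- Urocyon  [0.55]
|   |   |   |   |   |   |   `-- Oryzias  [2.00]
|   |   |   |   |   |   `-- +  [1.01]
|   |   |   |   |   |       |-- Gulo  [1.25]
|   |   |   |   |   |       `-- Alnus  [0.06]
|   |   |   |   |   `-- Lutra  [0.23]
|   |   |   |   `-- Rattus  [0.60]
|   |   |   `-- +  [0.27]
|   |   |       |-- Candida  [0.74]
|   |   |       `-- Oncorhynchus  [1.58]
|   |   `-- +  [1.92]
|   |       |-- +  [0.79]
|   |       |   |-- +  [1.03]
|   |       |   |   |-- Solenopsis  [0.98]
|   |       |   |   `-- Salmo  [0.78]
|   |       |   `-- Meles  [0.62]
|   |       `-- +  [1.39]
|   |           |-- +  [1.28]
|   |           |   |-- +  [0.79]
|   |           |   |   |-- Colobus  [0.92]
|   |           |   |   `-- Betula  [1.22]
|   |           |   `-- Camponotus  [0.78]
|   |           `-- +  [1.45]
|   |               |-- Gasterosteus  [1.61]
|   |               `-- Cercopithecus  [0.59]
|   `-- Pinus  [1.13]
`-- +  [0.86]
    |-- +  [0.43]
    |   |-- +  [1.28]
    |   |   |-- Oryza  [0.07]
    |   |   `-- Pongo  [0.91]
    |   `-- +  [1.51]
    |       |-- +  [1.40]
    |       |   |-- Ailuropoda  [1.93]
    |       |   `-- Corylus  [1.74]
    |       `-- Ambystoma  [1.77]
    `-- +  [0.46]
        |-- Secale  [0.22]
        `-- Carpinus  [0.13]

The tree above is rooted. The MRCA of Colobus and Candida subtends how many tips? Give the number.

16

The MRCA of Colobus and Candida is the node subtending ((((((Urocyon,Oryzias),(Gulo,Alnus)),Lutra),Rattus),(Candida,Oncorhynchus)),(((Solenopsis,Salmo),Meles),(((Colobus,Betula),Camponotus),(Gasterosteus,Cercopithecus)))).
That clade contains 16 terminal taxa: Alnus, Betula, Camponotus, Candida, Cercopithecus, Colobus, Gasterosteus, Gulo, Lutra, Meles, Oncorhynchus, Oryzias, Rattus, Salmo, Solenopsis, Urocyon.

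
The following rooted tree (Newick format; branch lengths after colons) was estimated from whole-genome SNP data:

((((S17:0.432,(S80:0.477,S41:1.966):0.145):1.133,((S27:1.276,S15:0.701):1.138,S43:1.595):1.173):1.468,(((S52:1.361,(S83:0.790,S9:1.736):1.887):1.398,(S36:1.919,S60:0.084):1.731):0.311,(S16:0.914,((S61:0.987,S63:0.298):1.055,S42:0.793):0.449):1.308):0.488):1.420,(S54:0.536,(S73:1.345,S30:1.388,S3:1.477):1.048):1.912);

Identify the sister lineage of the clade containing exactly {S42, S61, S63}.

S16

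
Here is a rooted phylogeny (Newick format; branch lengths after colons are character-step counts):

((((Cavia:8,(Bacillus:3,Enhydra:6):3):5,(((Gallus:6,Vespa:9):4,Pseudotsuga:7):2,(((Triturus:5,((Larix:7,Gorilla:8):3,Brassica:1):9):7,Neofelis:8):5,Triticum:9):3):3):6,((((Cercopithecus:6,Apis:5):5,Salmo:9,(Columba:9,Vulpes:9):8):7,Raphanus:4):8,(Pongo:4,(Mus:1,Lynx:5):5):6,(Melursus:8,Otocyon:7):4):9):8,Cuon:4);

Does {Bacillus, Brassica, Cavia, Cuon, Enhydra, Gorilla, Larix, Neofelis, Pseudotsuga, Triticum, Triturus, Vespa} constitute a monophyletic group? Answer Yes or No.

No

The MRCA of the listed taxa is the root, so the smallest clade containing them is the whole tree.
That clade also contains Apis, Cercopithecus, Columba, Gallus, Lynx, Melursus, Mus, Otocyon, Pongo, Raphanus, Salmo, Vulpes, which are not in the proposed group, so the group is not monophyletic.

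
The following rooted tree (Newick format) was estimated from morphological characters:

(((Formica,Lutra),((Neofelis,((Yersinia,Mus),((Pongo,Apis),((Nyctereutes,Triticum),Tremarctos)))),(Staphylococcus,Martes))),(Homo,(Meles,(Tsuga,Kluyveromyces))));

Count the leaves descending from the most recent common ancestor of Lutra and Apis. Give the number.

The MRCA of Lutra and Apis is the node subtending ((Formica,Lutra),((Neofelis,((Yersinia,Mus),((Pongo,Apis),((Nyctereutes,Triticum),Tremarctos)))),(Staphylococcus,Martes))).
That clade contains 12 terminal taxa: Apis, Formica, Lutra, Martes, Mus, Neofelis, Nyctereutes, Pongo, Staphylococcus, Tremarctos, Triticum, Yersinia.

12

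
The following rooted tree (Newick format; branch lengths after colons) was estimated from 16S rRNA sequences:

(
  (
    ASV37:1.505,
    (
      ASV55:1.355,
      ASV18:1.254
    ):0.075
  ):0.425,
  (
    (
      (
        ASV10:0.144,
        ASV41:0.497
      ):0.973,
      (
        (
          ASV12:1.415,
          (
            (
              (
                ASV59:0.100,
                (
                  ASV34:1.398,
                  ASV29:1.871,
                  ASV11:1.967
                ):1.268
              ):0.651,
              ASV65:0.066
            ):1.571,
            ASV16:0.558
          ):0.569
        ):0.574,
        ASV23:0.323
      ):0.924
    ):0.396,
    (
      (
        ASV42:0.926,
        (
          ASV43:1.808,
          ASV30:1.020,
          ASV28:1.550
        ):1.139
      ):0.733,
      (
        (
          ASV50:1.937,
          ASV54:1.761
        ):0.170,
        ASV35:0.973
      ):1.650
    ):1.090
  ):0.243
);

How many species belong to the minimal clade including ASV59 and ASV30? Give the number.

The MRCA of ASV59 and ASV30 is the node subtending (((ASV10,ASV41),((ASV12,(((ASV59,(ASV34,ASV29,ASV11)),ASV65),ASV16)),ASV23)),((ASV42,(ASV43,ASV30,ASV28)),((ASV50,ASV54),ASV35))).
That clade contains 17 terminal taxa: ASV10, ASV11, ASV12, ASV16, ASV23, ASV28, ASV29, ASV30, ASV34, ASV35, ASV41, ASV42, ASV43, ASV50, ASV54, ASV59, ASV65.

17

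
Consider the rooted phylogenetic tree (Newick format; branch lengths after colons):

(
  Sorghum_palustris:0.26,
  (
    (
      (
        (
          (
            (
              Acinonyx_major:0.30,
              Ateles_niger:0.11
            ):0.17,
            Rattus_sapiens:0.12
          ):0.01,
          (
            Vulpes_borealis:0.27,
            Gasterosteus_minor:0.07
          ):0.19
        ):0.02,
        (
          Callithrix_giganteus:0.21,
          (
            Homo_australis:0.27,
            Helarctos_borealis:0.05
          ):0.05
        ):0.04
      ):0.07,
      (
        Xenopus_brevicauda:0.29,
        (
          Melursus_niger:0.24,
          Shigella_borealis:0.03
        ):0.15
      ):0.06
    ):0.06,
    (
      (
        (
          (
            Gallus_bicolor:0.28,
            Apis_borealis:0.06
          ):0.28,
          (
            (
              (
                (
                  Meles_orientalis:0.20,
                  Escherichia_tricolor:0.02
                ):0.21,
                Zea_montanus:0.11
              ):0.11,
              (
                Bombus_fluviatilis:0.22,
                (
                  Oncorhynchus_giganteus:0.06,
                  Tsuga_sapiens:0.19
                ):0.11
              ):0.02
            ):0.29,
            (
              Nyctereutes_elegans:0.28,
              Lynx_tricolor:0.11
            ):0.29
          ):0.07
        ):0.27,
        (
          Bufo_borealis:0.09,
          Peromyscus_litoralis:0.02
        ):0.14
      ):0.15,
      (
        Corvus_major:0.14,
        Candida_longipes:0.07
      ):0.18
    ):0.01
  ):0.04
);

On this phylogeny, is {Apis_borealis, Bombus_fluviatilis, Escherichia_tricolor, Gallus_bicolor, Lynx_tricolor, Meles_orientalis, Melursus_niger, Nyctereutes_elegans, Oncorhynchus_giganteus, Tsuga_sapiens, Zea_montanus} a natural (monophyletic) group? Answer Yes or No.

No

The MRCA of the listed taxa subtends ((((((Acinonyx_major,Ateles_niger),Rattus_sapiens),(Vulpes_borealis,Gasterosteus_minor)),(Callithrix_giganteus,(Homo_australis,Helarctos_borealis))),(Xenopus_brevicauda,(Melursus_niger,Shigella_borealis))),((((Gallus_bicolor,Apis_borealis),((((Meles_orientalis,Escherichia_tricolor),Zea_montanus),(Bombus_fluviatilis,(Oncorhynchus_giganteus,Tsuga_sapiens))),(Nyctereutes_elegans,Lynx_tricolor))),(Bufo_borealis,Peromyscus_litoralis)),(Corvus_major,Candida_longipes))).
That clade also contains Acinonyx_major, Ateles_niger, Bufo_borealis, Callithrix_giganteus, Candida_longipes, Corvus_major, Gasterosteus_minor, Helarctos_borealis, Homo_australis, Peromyscus_litoralis, Rattus_sapiens, Shigella_borealis, Vulpes_borealis, Xenopus_brevicauda, which are not in the proposed group, so the group is not monophyletic.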